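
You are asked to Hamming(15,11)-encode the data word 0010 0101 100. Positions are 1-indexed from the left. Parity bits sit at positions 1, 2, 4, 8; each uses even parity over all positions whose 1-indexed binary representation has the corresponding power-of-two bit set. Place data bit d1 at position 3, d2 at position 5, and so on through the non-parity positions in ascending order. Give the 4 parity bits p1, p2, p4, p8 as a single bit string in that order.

1011

Place data bits at non-power-of-two positions: b3=0, b5=0, b6=1, b7=0, b9=0, b10=1, b11=0, b12=1, b13=1, b14=0, b15=0.
p1 = XOR of data positions {3,5,7,9,11,13,15} = 0⊕0⊕0⊕0⊕0⊕1⊕0 = 1
p2 = XOR of data positions {3,6,7,10,11,14,15} = 0⊕1⊕0⊕1⊕0⊕0⊕0 = 0
p4 = XOR of data positions {5,6,7,12,13,14,15} = 0⊕1⊕0⊕1⊕1⊕0⊕0 = 1
p8 = XOR of data positions {9,10,11,12,13,14,15} = 0⊕1⊕0⊕1⊕1⊕0⊕0 = 1
Parity bits p1,p2,p4,p8 = 1011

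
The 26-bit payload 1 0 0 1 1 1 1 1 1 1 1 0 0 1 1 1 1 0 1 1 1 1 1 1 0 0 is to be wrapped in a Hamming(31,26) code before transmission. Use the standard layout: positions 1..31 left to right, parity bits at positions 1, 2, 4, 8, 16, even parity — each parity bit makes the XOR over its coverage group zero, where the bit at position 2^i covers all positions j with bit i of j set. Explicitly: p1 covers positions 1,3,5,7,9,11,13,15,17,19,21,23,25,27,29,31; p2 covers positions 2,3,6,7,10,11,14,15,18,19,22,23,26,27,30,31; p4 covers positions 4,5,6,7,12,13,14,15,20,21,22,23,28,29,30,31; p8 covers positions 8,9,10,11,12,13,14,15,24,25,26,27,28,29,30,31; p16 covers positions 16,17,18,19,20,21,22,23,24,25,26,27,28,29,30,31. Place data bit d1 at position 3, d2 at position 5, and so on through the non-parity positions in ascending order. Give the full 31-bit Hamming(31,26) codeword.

Place data bits at non-power-of-two positions: b3=1, b5=0, b6=0, b7=1, b9=1, b10=1, b11=1, b12=1, b13=1, b14=1, b15=1, b17=0, b18=0, b19=1, b20=1, b21=1, b22=1, b23=0, b24=1, b25=1, b26=1, b27=1, b28=1, b29=1, b30=0, b31=0.
p1 = XOR of data positions {3,5,7,9,11,13,15,17,19,21,23,25,27,29,31} = 1⊕0⊕1⊕1⊕1⊕1⊕1⊕0⊕1⊕1⊕0⊕1⊕1⊕1⊕0 = 1
p2 = XOR of data positions {3,6,7,10,11,14,15,18,19,22,23,26,27,30,31} = 1⊕0⊕1⊕1⊕1⊕1⊕1⊕0⊕1⊕1⊕0⊕1⊕1⊕0⊕0 = 0
p4 = XOR of data positions {5,6,7,12,13,14,15,20,21,22,23,28,29,30,31} = 0⊕0⊕1⊕1⊕1⊕1⊕1⊕1⊕1⊕1⊕0⊕1⊕1⊕0⊕0 = 0
p8 = XOR of data positions {9,10,11,12,13,14,15,24,25,26,27,28,29,30,31} = 1⊕1⊕1⊕1⊕1⊕1⊕1⊕1⊕1⊕1⊕1⊕1⊕1⊕0⊕0 = 1
p16 = XOR of data positions {17,18,19,20,21,22,23,24,25,26,27,28,29,30,31} = 0⊕0⊕1⊕1⊕1⊕1⊕0⊕1⊕1⊕1⊕1⊕1⊕1⊕0⊕0 = 0
Codeword b1..b31 = 1010001111111110001111011111100

1010001111111110001111011111100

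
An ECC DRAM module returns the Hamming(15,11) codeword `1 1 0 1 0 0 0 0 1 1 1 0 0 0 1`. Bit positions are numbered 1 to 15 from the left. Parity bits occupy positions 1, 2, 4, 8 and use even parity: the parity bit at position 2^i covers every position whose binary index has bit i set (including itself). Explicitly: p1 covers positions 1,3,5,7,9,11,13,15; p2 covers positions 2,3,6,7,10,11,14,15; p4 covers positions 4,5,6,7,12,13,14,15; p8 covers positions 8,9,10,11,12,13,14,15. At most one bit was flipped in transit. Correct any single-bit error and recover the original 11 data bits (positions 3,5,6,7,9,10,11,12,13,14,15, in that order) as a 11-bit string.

00001110001

s1: b1⊕b3⊕b5⊕b7⊕b9⊕b11⊕b13⊕b15 = 1⊕0⊕0⊕0⊕1⊕1⊕0⊕1 = 0
s2: b2⊕b3⊕b6⊕b7⊕b10⊕b11⊕b14⊕b15 = 1⊕0⊕0⊕0⊕1⊕1⊕0⊕1 = 0
s4: b4⊕b5⊕b6⊕b7⊕b12⊕b13⊕b14⊕b15 = 1⊕0⊕0⊕0⊕0⊕0⊕0⊕1 = 0
s8: b8⊕b9⊕b10⊕b11⊕b12⊕b13⊕b14⊕b15 = 0⊕1⊕1⊕1⊕0⊕0⊕0⊕1 = 0
Syndrome (s8...s1) = 0000 → position 0 (no error).
No correction needed.
Data bits at positions 3,5,6,7,9,10,11,12,13,14,15: 00001110001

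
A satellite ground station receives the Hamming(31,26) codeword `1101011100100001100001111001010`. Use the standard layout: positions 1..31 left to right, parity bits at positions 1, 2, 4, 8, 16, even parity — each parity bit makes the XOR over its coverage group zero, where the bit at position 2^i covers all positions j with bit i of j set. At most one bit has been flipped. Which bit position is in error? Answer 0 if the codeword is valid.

s1: b1⊕b3⊕b5⊕b7⊕b9⊕b11⊕b13⊕b15⊕b17⊕b19⊕b21⊕b23⊕b25⊕b27⊕b29⊕b31 = 1⊕0⊕0⊕1⊕0⊕1⊕0⊕0⊕1⊕0⊕0⊕1⊕1⊕0⊕0⊕0 = 0
s2: b2⊕b3⊕b6⊕b7⊕b10⊕b11⊕b14⊕b15⊕b18⊕b19⊕b22⊕b23⊕b26⊕b27⊕b30⊕b31 = 1⊕0⊕1⊕1⊕0⊕1⊕0⊕0⊕0⊕0⊕1⊕1⊕0⊕0⊕1⊕0 = 1
s4: b4⊕b5⊕b6⊕b7⊕b12⊕b13⊕b14⊕b15⊕b20⊕b21⊕b22⊕b23⊕b28⊕b29⊕b30⊕b31 = 1⊕0⊕1⊕1⊕0⊕0⊕0⊕0⊕0⊕0⊕1⊕1⊕1⊕0⊕1⊕0 = 1
s8: b8⊕b9⊕b10⊕b11⊕b12⊕b13⊕b14⊕b15⊕b24⊕b25⊕b26⊕b27⊕b28⊕b29⊕b30⊕b31 = 1⊕0⊕0⊕1⊕0⊕0⊕0⊕0⊕1⊕1⊕0⊕0⊕1⊕0⊕1⊕0 = 0
s16: b16⊕b17⊕b18⊕b19⊕b20⊕b21⊕b22⊕b23⊕b24⊕b25⊕b26⊕b27⊕b28⊕b29⊕b30⊕b31 = 1⊕1⊕0⊕0⊕0⊕0⊕1⊕1⊕1⊕1⊕0⊕0⊕1⊕0⊕1⊕0 = 0
Syndrome (s16...s1) = 00110 → position 6.

6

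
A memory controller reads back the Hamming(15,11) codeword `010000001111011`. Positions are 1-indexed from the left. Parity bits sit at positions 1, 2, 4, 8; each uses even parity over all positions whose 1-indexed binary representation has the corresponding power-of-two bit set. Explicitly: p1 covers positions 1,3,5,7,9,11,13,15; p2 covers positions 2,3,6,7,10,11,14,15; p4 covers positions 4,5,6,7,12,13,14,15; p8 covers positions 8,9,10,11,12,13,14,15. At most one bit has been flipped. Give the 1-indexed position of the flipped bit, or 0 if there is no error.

s1: b1⊕b3⊕b5⊕b7⊕b9⊕b11⊕b13⊕b15 = 0⊕0⊕0⊕0⊕1⊕1⊕0⊕1 = 1
s2: b2⊕b3⊕b6⊕b7⊕b10⊕b11⊕b14⊕b15 = 1⊕0⊕0⊕0⊕1⊕1⊕1⊕1 = 1
s4: b4⊕b5⊕b6⊕b7⊕b12⊕b13⊕b14⊕b15 = 0⊕0⊕0⊕0⊕1⊕0⊕1⊕1 = 1
s8: b8⊕b9⊕b10⊕b11⊕b12⊕b13⊕b14⊕b15 = 0⊕1⊕1⊕1⊕1⊕0⊕1⊕1 = 0
Syndrome (s8...s1) = 0111 → position 7.

7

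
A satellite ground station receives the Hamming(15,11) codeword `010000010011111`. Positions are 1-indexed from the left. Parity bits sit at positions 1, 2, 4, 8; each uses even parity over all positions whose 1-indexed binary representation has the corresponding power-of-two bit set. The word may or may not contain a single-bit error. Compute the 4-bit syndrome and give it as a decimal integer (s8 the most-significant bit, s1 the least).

s1: b1⊕b3⊕b5⊕b7⊕b9⊕b11⊕b13⊕b15 = 0⊕0⊕0⊕0⊕0⊕1⊕1⊕1 = 1
s2: b2⊕b3⊕b6⊕b7⊕b10⊕b11⊕b14⊕b15 = 1⊕0⊕0⊕0⊕0⊕1⊕1⊕1 = 0
s4: b4⊕b5⊕b6⊕b7⊕b12⊕b13⊕b14⊕b15 = 0⊕0⊕0⊕0⊕1⊕1⊕1⊕1 = 0
s8: b8⊕b9⊕b10⊕b11⊕b12⊕b13⊕b14⊕b15 = 1⊕0⊕0⊕1⊕1⊕1⊕1⊕1 = 0
Syndrome (s8...s1) = 0001 → position 1.

1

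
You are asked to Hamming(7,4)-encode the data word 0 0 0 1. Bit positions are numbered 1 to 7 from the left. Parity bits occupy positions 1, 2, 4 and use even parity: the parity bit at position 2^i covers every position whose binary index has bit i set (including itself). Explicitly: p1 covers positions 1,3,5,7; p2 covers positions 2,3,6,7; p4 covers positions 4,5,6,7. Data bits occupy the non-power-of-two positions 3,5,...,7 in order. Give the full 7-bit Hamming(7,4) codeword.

Place data bits at non-power-of-two positions: b3=0, b5=0, b6=0, b7=1.
p1 = XOR of data positions {3,5,7} = 0⊕0⊕1 = 1
p2 = XOR of data positions {3,6,7} = 0⊕0⊕1 = 1
p4 = XOR of data positions {5,6,7} = 0⊕0⊕1 = 1
Codeword b1..b7 = 1101001

1101001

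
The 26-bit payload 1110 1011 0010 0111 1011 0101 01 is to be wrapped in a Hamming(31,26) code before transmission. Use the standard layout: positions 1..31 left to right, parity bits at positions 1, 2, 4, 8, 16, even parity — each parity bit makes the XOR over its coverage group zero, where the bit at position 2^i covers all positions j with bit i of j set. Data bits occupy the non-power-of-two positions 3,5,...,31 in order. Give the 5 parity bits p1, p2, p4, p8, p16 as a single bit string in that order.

10111

Place data bits at non-power-of-two positions: b3=1, b5=1, b6=1, b7=0, b9=1, b10=0, b11=1, b12=1, b13=0, b14=0, b15=1, b17=0, b18=0, b19=1, b20=1, b21=1, b22=1, b23=0, b24=1, b25=1, b26=0, b27=1, b28=0, b29=1, b30=0, b31=1.
p1 = XOR of data positions {3,5,7,9,11,13,15,17,19,21,23,25,27,29,31} = 1⊕1⊕0⊕1⊕1⊕0⊕1⊕0⊕1⊕1⊕0⊕1⊕1⊕1⊕1 = 1
p2 = XOR of data positions {3,6,7,10,11,14,15,18,19,22,23,26,27,30,31} = 1⊕1⊕0⊕0⊕1⊕0⊕1⊕0⊕1⊕1⊕0⊕0⊕1⊕0⊕1 = 0
p4 = XOR of data positions {5,6,7,12,13,14,15,20,21,22,23,28,29,30,31} = 1⊕1⊕0⊕1⊕0⊕0⊕1⊕1⊕1⊕1⊕0⊕0⊕1⊕0⊕1 = 1
p8 = XOR of data positions {9,10,11,12,13,14,15,24,25,26,27,28,29,30,31} = 1⊕0⊕1⊕1⊕0⊕0⊕1⊕1⊕1⊕0⊕1⊕0⊕1⊕0⊕1 = 1
p16 = XOR of data positions {17,18,19,20,21,22,23,24,25,26,27,28,29,30,31} = 0⊕0⊕1⊕1⊕1⊕1⊕0⊕1⊕1⊕0⊕1⊕0⊕1⊕0⊕1 = 1
Parity bits p1,p2,p4,p8,p16 = 10111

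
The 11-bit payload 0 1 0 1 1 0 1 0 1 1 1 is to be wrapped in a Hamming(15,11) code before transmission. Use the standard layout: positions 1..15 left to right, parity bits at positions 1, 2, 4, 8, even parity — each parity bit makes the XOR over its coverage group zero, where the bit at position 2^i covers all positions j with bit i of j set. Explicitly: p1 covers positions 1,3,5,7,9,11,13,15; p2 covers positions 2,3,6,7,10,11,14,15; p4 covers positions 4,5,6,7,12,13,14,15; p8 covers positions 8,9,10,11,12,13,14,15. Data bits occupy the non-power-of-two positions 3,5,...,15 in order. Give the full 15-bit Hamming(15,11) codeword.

000110111010111

Place data bits at non-power-of-two positions: b3=0, b5=1, b6=0, b7=1, b9=1, b10=0, b11=1, b12=0, b13=1, b14=1, b15=1.
p1 = XOR of data positions {3,5,7,9,11,13,15} = 0⊕1⊕1⊕1⊕1⊕1⊕1 = 0
p2 = XOR of data positions {3,6,7,10,11,14,15} = 0⊕0⊕1⊕0⊕1⊕1⊕1 = 0
p4 = XOR of data positions {5,6,7,12,13,14,15} = 1⊕0⊕1⊕0⊕1⊕1⊕1 = 1
p8 = XOR of data positions {9,10,11,12,13,14,15} = 1⊕0⊕1⊕0⊕1⊕1⊕1 = 1
Codeword b1..b15 = 000110111010111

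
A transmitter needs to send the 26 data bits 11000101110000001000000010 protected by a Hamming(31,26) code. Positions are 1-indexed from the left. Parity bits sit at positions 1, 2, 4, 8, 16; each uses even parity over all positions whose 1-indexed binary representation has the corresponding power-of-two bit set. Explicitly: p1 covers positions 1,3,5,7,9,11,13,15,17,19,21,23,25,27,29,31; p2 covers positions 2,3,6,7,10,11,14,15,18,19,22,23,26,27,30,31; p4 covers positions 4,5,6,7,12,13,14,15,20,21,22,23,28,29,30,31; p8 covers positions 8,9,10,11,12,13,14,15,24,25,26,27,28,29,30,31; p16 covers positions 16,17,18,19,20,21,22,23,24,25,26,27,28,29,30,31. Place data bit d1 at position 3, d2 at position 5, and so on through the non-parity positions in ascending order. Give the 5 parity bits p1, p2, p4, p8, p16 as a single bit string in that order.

Place data bits at non-power-of-two positions: b3=1, b5=1, b6=0, b7=0, b9=0, b10=1, b11=0, b12=1, b13=1, b14=1, b15=0, b17=0, b18=0, b19=0, b20=0, b21=0, b22=1, b23=0, b24=0, b25=0, b26=0, b27=0, b28=0, b29=0, b30=1, b31=0.
p1 = XOR of data positions {3,5,7,9,11,13,15,17,19,21,23,25,27,29,31} = 1⊕1⊕0⊕0⊕0⊕1⊕0⊕0⊕0⊕0⊕0⊕0⊕0⊕0⊕0 = 1
p2 = XOR of data positions {3,6,7,10,11,14,15,18,19,22,23,26,27,30,31} = 1⊕0⊕0⊕1⊕0⊕1⊕0⊕0⊕0⊕1⊕0⊕0⊕0⊕1⊕0 = 1
p4 = XOR of data positions {5,6,7,12,13,14,15,20,21,22,23,28,29,30,31} = 1⊕0⊕0⊕1⊕1⊕1⊕0⊕0⊕0⊕1⊕0⊕0⊕0⊕1⊕0 = 0
p8 = XOR of data positions {9,10,11,12,13,14,15,24,25,26,27,28,29,30,31} = 0⊕1⊕0⊕1⊕1⊕1⊕0⊕0⊕0⊕0⊕0⊕0⊕0⊕1⊕0 = 1
p16 = XOR of data positions {17,18,19,20,21,22,23,24,25,26,27,28,29,30,31} = 0⊕0⊕0⊕0⊕0⊕1⊕0⊕0⊕0⊕0⊕0⊕0⊕0⊕1⊕0 = 0
Parity bits p1,p2,p4,p8,p16 = 11010

11010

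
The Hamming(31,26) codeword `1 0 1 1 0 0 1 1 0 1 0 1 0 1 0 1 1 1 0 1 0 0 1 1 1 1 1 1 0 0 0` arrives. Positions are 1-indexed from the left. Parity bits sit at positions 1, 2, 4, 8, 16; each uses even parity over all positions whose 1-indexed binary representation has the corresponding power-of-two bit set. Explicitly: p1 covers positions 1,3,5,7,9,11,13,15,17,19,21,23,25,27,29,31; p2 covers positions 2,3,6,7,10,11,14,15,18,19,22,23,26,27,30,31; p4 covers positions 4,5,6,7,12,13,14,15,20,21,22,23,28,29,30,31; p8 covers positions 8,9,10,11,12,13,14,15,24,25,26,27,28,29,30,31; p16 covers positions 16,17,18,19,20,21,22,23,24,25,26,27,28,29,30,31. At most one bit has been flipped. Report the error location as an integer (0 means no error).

13

s1: b1⊕b3⊕b5⊕b7⊕b9⊕b11⊕b13⊕b15⊕b17⊕b19⊕b21⊕b23⊕b25⊕b27⊕b29⊕b31 = 1⊕1⊕0⊕1⊕0⊕0⊕0⊕0⊕1⊕0⊕0⊕1⊕1⊕1⊕0⊕0 = 1
s2: b2⊕b3⊕b6⊕b7⊕b10⊕b11⊕b14⊕b15⊕b18⊕b19⊕b22⊕b23⊕b26⊕b27⊕b30⊕b31 = 0⊕1⊕0⊕1⊕1⊕0⊕1⊕0⊕1⊕0⊕0⊕1⊕1⊕1⊕0⊕0 = 0
s4: b4⊕b5⊕b6⊕b7⊕b12⊕b13⊕b14⊕b15⊕b20⊕b21⊕b22⊕b23⊕b28⊕b29⊕b30⊕b31 = 1⊕0⊕0⊕1⊕1⊕0⊕1⊕0⊕1⊕0⊕0⊕1⊕1⊕0⊕0⊕0 = 1
s8: b8⊕b9⊕b10⊕b11⊕b12⊕b13⊕b14⊕b15⊕b24⊕b25⊕b26⊕b27⊕b28⊕b29⊕b30⊕b31 = 1⊕0⊕1⊕0⊕1⊕0⊕1⊕0⊕1⊕1⊕1⊕1⊕1⊕0⊕0⊕0 = 1
s16: b16⊕b17⊕b18⊕b19⊕b20⊕b21⊕b22⊕b23⊕b24⊕b25⊕b26⊕b27⊕b28⊕b29⊕b30⊕b31 = 1⊕1⊕1⊕0⊕1⊕0⊕0⊕1⊕1⊕1⊕1⊕1⊕1⊕0⊕0⊕0 = 0
Syndrome (s16...s1) = 01101 → position 13.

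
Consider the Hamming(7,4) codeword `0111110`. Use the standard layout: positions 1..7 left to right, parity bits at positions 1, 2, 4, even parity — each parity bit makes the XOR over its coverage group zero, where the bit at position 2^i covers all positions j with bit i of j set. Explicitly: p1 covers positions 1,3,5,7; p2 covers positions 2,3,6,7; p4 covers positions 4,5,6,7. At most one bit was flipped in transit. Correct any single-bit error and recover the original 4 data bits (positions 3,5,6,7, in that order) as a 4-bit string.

s1: b1⊕b3⊕b5⊕b7 = 0⊕1⊕1⊕0 = 0
s2: b2⊕b3⊕b6⊕b7 = 1⊕1⊕1⊕0 = 1
s4: b4⊕b5⊕b6⊕b7 = 1⊕1⊕1⊕0 = 1
Syndrome (s4...s1) = 110 → position 6.
Flip bit 6: corrected codeword = 0111100
Data bits at positions 3,5,6,7: 1100

1100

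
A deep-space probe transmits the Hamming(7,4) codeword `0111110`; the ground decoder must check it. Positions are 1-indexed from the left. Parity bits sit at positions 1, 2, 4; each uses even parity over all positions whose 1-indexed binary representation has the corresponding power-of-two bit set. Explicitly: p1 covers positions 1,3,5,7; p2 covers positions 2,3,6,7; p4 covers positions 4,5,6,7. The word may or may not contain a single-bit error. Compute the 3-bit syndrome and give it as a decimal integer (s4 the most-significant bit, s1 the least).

6

s1: b1⊕b3⊕b5⊕b7 = 0⊕1⊕1⊕0 = 0
s2: b2⊕b3⊕b6⊕b7 = 1⊕1⊕1⊕0 = 1
s4: b4⊕b5⊕b6⊕b7 = 1⊕1⊕1⊕0 = 1
Syndrome (s4...s1) = 110 → position 6.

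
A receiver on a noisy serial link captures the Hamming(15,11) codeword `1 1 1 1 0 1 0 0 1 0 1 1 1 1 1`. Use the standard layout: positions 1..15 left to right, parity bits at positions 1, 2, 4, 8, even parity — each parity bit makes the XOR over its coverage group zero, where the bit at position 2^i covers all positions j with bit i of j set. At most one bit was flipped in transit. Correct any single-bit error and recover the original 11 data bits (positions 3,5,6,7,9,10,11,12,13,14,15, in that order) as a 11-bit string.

10101011111

s1: b1⊕b3⊕b5⊕b7⊕b9⊕b11⊕b13⊕b15 = 1⊕1⊕0⊕0⊕1⊕1⊕1⊕1 = 0
s2: b2⊕b3⊕b6⊕b7⊕b10⊕b11⊕b14⊕b15 = 1⊕1⊕1⊕0⊕0⊕1⊕1⊕1 = 0
s4: b4⊕b5⊕b6⊕b7⊕b12⊕b13⊕b14⊕b15 = 1⊕0⊕1⊕0⊕1⊕1⊕1⊕1 = 0
s8: b8⊕b9⊕b10⊕b11⊕b12⊕b13⊕b14⊕b15 = 0⊕1⊕0⊕1⊕1⊕1⊕1⊕1 = 0
Syndrome (s8...s1) = 0000 → position 0 (no error).
No correction needed.
Data bits at positions 3,5,6,7,9,10,11,12,13,14,15: 10101011111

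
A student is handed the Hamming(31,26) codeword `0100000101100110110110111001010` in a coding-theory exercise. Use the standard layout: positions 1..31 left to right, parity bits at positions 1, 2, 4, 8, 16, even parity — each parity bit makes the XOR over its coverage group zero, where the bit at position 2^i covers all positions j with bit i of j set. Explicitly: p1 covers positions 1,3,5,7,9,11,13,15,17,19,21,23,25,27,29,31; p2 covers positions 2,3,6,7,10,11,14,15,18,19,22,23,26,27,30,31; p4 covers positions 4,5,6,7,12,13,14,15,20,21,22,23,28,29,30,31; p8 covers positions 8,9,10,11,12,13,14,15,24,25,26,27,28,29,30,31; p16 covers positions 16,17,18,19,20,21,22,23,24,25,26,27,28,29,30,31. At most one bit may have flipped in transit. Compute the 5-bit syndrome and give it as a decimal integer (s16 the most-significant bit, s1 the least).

s1: b1⊕b3⊕b5⊕b7⊕b9⊕b11⊕b13⊕b15⊕b17⊕b19⊕b21⊕b23⊕b25⊕b27⊕b29⊕b31 = 0⊕0⊕0⊕0⊕0⊕1⊕0⊕1⊕1⊕0⊕1⊕1⊕1⊕0⊕0⊕0 = 0
s2: b2⊕b3⊕b6⊕b7⊕b10⊕b11⊕b14⊕b15⊕b18⊕b19⊕b22⊕b23⊕b26⊕b27⊕b30⊕b31 = 1⊕0⊕0⊕0⊕1⊕1⊕1⊕1⊕1⊕0⊕0⊕1⊕0⊕0⊕1⊕0 = 0
s4: b4⊕b5⊕b6⊕b7⊕b12⊕b13⊕b14⊕b15⊕b20⊕b21⊕b22⊕b23⊕b28⊕b29⊕b30⊕b31 = 0⊕0⊕0⊕0⊕0⊕0⊕1⊕1⊕1⊕1⊕0⊕1⊕1⊕0⊕1⊕0 = 1
s8: b8⊕b9⊕b10⊕b11⊕b12⊕b13⊕b14⊕b15⊕b24⊕b25⊕b26⊕b27⊕b28⊕b29⊕b30⊕b31 = 1⊕0⊕1⊕1⊕0⊕0⊕1⊕1⊕1⊕1⊕0⊕0⊕1⊕0⊕1⊕0 = 1
s16: b16⊕b17⊕b18⊕b19⊕b20⊕b21⊕b22⊕b23⊕b24⊕b25⊕b26⊕b27⊕b28⊕b29⊕b30⊕b31 = 0⊕1⊕1⊕0⊕1⊕1⊕0⊕1⊕1⊕1⊕0⊕0⊕1⊕0⊕1⊕0 = 1
Syndrome (s16...s1) = 11100 → position 28.

28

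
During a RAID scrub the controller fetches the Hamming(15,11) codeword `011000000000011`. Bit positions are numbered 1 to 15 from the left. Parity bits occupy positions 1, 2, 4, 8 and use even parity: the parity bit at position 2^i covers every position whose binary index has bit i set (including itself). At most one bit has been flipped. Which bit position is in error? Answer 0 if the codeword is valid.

0

s1: b1⊕b3⊕b5⊕b7⊕b9⊕b11⊕b13⊕b15 = 0⊕1⊕0⊕0⊕0⊕0⊕0⊕1 = 0
s2: b2⊕b3⊕b6⊕b7⊕b10⊕b11⊕b14⊕b15 = 1⊕1⊕0⊕0⊕0⊕0⊕1⊕1 = 0
s4: b4⊕b5⊕b6⊕b7⊕b12⊕b13⊕b14⊕b15 = 0⊕0⊕0⊕0⊕0⊕0⊕1⊕1 = 0
s8: b8⊕b9⊕b10⊕b11⊕b12⊕b13⊕b14⊕b15 = 0⊕0⊕0⊕0⊕0⊕0⊕1⊕1 = 0
Syndrome (s8...s1) = 0000 → position 0 (no error).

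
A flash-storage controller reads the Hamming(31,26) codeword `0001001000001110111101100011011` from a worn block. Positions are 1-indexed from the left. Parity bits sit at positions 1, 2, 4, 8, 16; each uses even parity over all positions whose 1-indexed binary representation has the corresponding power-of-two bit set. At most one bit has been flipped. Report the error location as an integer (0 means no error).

12

s1: b1⊕b3⊕b5⊕b7⊕b9⊕b11⊕b13⊕b15⊕b17⊕b19⊕b21⊕b23⊕b25⊕b27⊕b29⊕b31 = 0⊕0⊕0⊕1⊕0⊕0⊕1⊕1⊕1⊕1⊕0⊕1⊕0⊕1⊕0⊕1 = 0
s2: b2⊕b3⊕b6⊕b7⊕b10⊕b11⊕b14⊕b15⊕b18⊕b19⊕b22⊕b23⊕b26⊕b27⊕b30⊕b31 = 0⊕0⊕0⊕1⊕0⊕0⊕1⊕1⊕1⊕1⊕1⊕1⊕0⊕1⊕1⊕1 = 0
s4: b4⊕b5⊕b6⊕b7⊕b12⊕b13⊕b14⊕b15⊕b20⊕b21⊕b22⊕b23⊕b28⊕b29⊕b30⊕b31 = 1⊕0⊕0⊕1⊕0⊕1⊕1⊕1⊕1⊕0⊕1⊕1⊕1⊕0⊕1⊕1 = 1
s8: b8⊕b9⊕b10⊕b11⊕b12⊕b13⊕b14⊕b15⊕b24⊕b25⊕b26⊕b27⊕b28⊕b29⊕b30⊕b31 = 0⊕0⊕0⊕0⊕0⊕1⊕1⊕1⊕0⊕0⊕0⊕1⊕1⊕0⊕1⊕1 = 1
s16: b16⊕b17⊕b18⊕b19⊕b20⊕b21⊕b22⊕b23⊕b24⊕b25⊕b26⊕b27⊕b28⊕b29⊕b30⊕b31 = 0⊕1⊕1⊕1⊕1⊕0⊕1⊕1⊕0⊕0⊕0⊕1⊕1⊕0⊕1⊕1 = 0
Syndrome (s16...s1) = 01100 → position 12.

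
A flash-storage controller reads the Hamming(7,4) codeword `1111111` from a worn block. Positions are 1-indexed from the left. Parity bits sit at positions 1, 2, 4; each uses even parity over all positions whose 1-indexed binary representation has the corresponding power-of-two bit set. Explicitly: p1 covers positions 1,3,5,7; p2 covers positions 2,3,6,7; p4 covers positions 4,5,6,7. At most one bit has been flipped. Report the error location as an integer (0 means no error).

s1: b1⊕b3⊕b5⊕b7 = 1⊕1⊕1⊕1 = 0
s2: b2⊕b3⊕b6⊕b7 = 1⊕1⊕1⊕1 = 0
s4: b4⊕b5⊕b6⊕b7 = 1⊕1⊕1⊕1 = 0
Syndrome (s4...s1) = 000 → position 0 (no error).

0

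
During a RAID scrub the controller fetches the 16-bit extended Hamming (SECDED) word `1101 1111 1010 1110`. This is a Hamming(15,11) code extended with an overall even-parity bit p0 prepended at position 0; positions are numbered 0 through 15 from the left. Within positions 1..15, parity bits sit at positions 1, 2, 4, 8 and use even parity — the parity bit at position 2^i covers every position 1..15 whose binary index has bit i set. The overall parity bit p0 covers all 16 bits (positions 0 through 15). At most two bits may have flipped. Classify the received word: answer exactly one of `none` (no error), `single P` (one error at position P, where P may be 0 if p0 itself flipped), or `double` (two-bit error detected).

double

s1: b1⊕b3⊕b5⊕b7⊕b9⊕b11⊕b13⊕b15 = 1⊕1⊕1⊕1⊕0⊕0⊕1⊕0 = 1
s2: b2⊕b3⊕b6⊕b7⊕b10⊕b11⊕b14⊕b15 = 0⊕1⊕1⊕1⊕1⊕0⊕1⊕0 = 1
s4: b4⊕b5⊕b6⊕b7⊕b12⊕b13⊕b14⊕b15 = 1⊕1⊕1⊕1⊕1⊕1⊕1⊕0 = 1
s8: b8⊕b9⊕b10⊕b11⊕b12⊕b13⊕b14⊕b15 = 1⊕0⊕1⊕0⊕1⊕1⊕1⊕0 = 1
Syndrome (s8...s1) = 1111 → position 15.
Overall parity (XOR of all 16 bits, including p0): 1⊕1⊕0⊕1⊕1⊕1⊕1⊕1⊕1⊕0⊕1⊕0⊕1⊕1⊕1⊕0 = 0
Overall=0, syndrome position=15 → double-bit error detected (uncorrectable).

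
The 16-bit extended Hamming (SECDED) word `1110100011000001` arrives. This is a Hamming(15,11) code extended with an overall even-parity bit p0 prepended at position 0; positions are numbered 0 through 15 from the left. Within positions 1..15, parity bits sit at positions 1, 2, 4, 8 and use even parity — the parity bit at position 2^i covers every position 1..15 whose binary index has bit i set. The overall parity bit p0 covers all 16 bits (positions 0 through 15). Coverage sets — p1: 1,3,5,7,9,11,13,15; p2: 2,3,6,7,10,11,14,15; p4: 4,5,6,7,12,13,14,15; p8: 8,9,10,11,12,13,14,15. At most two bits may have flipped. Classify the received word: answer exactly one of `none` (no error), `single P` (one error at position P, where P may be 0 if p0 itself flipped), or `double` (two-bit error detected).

s1: b1⊕b3⊕b5⊕b7⊕b9⊕b11⊕b13⊕b15 = 1⊕0⊕0⊕0⊕1⊕0⊕0⊕1 = 1
s2: b2⊕b3⊕b6⊕b7⊕b10⊕b11⊕b14⊕b15 = 1⊕0⊕0⊕0⊕0⊕0⊕0⊕1 = 0
s4: b4⊕b5⊕b6⊕b7⊕b12⊕b13⊕b14⊕b15 = 1⊕0⊕0⊕0⊕0⊕0⊕0⊕1 = 0
s8: b8⊕b9⊕b10⊕b11⊕b12⊕b13⊕b14⊕b15 = 1⊕1⊕0⊕0⊕0⊕0⊕0⊕1 = 1
Syndrome (s8...s1) = 1001 → position 9.
Overall parity (XOR of all 16 bits, including p0): 1⊕1⊕1⊕0⊕1⊕0⊕0⊕0⊕1⊕1⊕0⊕0⊕0⊕0⊕0⊕1 = 1
Overall=1, syndrome position=9 → single-bit error at position 9.

single 9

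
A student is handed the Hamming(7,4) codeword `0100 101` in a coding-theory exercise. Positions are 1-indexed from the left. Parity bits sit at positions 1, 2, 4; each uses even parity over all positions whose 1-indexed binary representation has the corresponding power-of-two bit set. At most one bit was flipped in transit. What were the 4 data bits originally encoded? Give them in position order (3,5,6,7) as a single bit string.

0101

s1: b1⊕b3⊕b5⊕b7 = 0⊕0⊕1⊕1 = 0
s2: b2⊕b3⊕b6⊕b7 = 1⊕0⊕0⊕1 = 0
s4: b4⊕b5⊕b6⊕b7 = 0⊕1⊕0⊕1 = 0
Syndrome (s4...s1) = 000 → position 0 (no error).
No correction needed.
Data bits at positions 3,5,6,7: 0101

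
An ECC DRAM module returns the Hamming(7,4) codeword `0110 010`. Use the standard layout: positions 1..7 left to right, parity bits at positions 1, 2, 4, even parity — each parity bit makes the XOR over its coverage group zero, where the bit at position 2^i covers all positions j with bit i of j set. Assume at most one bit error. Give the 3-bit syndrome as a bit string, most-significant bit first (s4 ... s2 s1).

111

s1: b1⊕b3⊕b5⊕b7 = 0⊕1⊕0⊕0 = 1
s2: b2⊕b3⊕b6⊕b7 = 1⊕1⊕1⊕0 = 1
s4: b4⊕b5⊕b6⊕b7 = 0⊕0⊕1⊕0 = 1
Syndrome (s4...s1) = 111 → position 7.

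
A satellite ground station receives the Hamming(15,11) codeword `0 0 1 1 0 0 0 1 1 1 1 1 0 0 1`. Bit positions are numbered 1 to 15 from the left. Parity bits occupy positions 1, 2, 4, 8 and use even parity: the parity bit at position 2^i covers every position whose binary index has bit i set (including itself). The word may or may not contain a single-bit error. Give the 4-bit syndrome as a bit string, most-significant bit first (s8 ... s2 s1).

s1: b1⊕b3⊕b5⊕b7⊕b9⊕b11⊕b13⊕b15 = 0⊕1⊕0⊕0⊕1⊕1⊕0⊕1 = 0
s2: b2⊕b3⊕b6⊕b7⊕b10⊕b11⊕b14⊕b15 = 0⊕1⊕0⊕0⊕1⊕1⊕0⊕1 = 0
s4: b4⊕b5⊕b6⊕b7⊕b12⊕b13⊕b14⊕b15 = 1⊕0⊕0⊕0⊕1⊕0⊕0⊕1 = 1
s8: b8⊕b9⊕b10⊕b11⊕b12⊕b13⊕b14⊕b15 = 1⊕1⊕1⊕1⊕1⊕0⊕0⊕1 = 0
Syndrome (s8...s1) = 0100 → position 4.

0100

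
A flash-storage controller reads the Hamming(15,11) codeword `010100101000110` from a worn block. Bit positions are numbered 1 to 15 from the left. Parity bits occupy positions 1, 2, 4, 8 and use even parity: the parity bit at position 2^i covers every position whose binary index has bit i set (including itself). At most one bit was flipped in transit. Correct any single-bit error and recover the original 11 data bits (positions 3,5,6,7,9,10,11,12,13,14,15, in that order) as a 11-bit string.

00011010110

s1: b1⊕b3⊕b5⊕b7⊕b9⊕b11⊕b13⊕b15 = 0⊕0⊕0⊕1⊕1⊕0⊕1⊕0 = 1
s2: b2⊕b3⊕b6⊕b7⊕b10⊕b11⊕b14⊕b15 = 1⊕0⊕0⊕1⊕0⊕0⊕1⊕0 = 1
s4: b4⊕b5⊕b6⊕b7⊕b12⊕b13⊕b14⊕b15 = 1⊕0⊕0⊕1⊕0⊕1⊕1⊕0 = 0
s8: b8⊕b9⊕b10⊕b11⊕b12⊕b13⊕b14⊕b15 = 0⊕1⊕0⊕0⊕0⊕1⊕1⊕0 = 1
Syndrome (s8...s1) = 1011 → position 11.
Flip bit 11: corrected codeword = 010100101010110
Data bits at positions 3,5,6,7,9,10,11,12,13,14,15: 00011010110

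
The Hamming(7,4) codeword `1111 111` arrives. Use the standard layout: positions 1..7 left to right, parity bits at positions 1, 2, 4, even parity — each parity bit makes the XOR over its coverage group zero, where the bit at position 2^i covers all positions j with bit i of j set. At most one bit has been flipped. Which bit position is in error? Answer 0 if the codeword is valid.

s1: b1⊕b3⊕b5⊕b7 = 1⊕1⊕1⊕1 = 0
s2: b2⊕b3⊕b6⊕b7 = 1⊕1⊕1⊕1 = 0
s4: b4⊕b5⊕b6⊕b7 = 1⊕1⊕1⊕1 = 0
Syndrome (s4...s1) = 000 → position 0 (no error).

0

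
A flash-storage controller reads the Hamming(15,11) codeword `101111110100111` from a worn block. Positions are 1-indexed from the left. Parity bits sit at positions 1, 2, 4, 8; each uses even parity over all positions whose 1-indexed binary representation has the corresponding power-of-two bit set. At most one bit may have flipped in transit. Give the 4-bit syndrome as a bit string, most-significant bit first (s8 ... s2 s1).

1100

s1: b1⊕b3⊕b5⊕b7⊕b9⊕b11⊕b13⊕b15 = 1⊕1⊕1⊕1⊕0⊕0⊕1⊕1 = 0
s2: b2⊕b3⊕b6⊕b7⊕b10⊕b11⊕b14⊕b15 = 0⊕1⊕1⊕1⊕1⊕0⊕1⊕1 = 0
s4: b4⊕b5⊕b6⊕b7⊕b12⊕b13⊕b14⊕b15 = 1⊕1⊕1⊕1⊕0⊕1⊕1⊕1 = 1
s8: b8⊕b9⊕b10⊕b11⊕b12⊕b13⊕b14⊕b15 = 1⊕0⊕1⊕0⊕0⊕1⊕1⊕1 = 1
Syndrome (s8...s1) = 1100 → position 12.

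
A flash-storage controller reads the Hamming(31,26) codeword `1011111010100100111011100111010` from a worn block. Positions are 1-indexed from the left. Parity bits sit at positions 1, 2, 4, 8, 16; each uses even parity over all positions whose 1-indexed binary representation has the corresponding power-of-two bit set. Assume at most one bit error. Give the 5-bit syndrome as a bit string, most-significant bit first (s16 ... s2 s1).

01001

s1: b1⊕b3⊕b5⊕b7⊕b9⊕b11⊕b13⊕b15⊕b17⊕b19⊕b21⊕b23⊕b25⊕b27⊕b29⊕b31 = 1⊕1⊕1⊕1⊕1⊕1⊕0⊕0⊕1⊕1⊕1⊕1⊕0⊕1⊕0⊕0 = 1
s2: b2⊕b3⊕b6⊕b7⊕b10⊕b11⊕b14⊕b15⊕b18⊕b19⊕b22⊕b23⊕b26⊕b27⊕b30⊕b31 = 0⊕1⊕1⊕1⊕0⊕1⊕1⊕0⊕1⊕1⊕1⊕1⊕1⊕1⊕1⊕0 = 0
s4: b4⊕b5⊕b6⊕b7⊕b12⊕b13⊕b14⊕b15⊕b20⊕b21⊕b22⊕b23⊕b28⊕b29⊕b30⊕b31 = 1⊕1⊕1⊕1⊕0⊕0⊕1⊕0⊕0⊕1⊕1⊕1⊕1⊕0⊕1⊕0 = 0
s8: b8⊕b9⊕b10⊕b11⊕b12⊕b13⊕b14⊕b15⊕b24⊕b25⊕b26⊕b27⊕b28⊕b29⊕b30⊕b31 = 0⊕1⊕0⊕1⊕0⊕0⊕1⊕0⊕0⊕0⊕1⊕1⊕1⊕0⊕1⊕0 = 1
s16: b16⊕b17⊕b18⊕b19⊕b20⊕b21⊕b22⊕b23⊕b24⊕b25⊕b26⊕b27⊕b28⊕b29⊕b30⊕b31 = 0⊕1⊕1⊕1⊕0⊕1⊕1⊕1⊕0⊕0⊕1⊕1⊕1⊕0⊕1⊕0 = 0
Syndrome (s16...s1) = 01001 → position 9.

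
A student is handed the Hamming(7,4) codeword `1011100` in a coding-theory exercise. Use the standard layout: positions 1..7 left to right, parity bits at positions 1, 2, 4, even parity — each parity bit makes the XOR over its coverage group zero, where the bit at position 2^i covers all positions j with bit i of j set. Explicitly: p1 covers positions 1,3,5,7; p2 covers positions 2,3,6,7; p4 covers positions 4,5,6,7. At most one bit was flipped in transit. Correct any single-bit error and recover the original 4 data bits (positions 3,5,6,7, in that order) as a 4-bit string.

0100

s1: b1⊕b3⊕b5⊕b7 = 1⊕1⊕1⊕0 = 1
s2: b2⊕b3⊕b6⊕b7 = 0⊕1⊕0⊕0 = 1
s4: b4⊕b5⊕b6⊕b7 = 1⊕1⊕0⊕0 = 0
Syndrome (s4...s1) = 011 → position 3.
Flip bit 3: corrected codeword = 1001100
Data bits at positions 3,5,6,7: 0100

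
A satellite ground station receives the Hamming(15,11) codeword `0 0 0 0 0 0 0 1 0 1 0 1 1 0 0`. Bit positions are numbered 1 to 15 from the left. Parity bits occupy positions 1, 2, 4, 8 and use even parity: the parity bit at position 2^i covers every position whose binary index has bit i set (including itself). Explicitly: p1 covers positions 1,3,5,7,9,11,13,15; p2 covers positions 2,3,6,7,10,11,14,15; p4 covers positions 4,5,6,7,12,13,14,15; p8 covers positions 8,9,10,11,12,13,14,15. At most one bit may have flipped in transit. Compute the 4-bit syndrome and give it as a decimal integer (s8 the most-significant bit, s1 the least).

3

s1: b1⊕b3⊕b5⊕b7⊕b9⊕b11⊕b13⊕b15 = 0⊕0⊕0⊕0⊕0⊕0⊕1⊕0 = 1
s2: b2⊕b3⊕b6⊕b7⊕b10⊕b11⊕b14⊕b15 = 0⊕0⊕0⊕0⊕1⊕0⊕0⊕0 = 1
s4: b4⊕b5⊕b6⊕b7⊕b12⊕b13⊕b14⊕b15 = 0⊕0⊕0⊕0⊕1⊕1⊕0⊕0 = 0
s8: b8⊕b9⊕b10⊕b11⊕b12⊕b13⊕b14⊕b15 = 1⊕0⊕1⊕0⊕1⊕1⊕0⊕0 = 0
Syndrome (s8...s1) = 0011 → position 3.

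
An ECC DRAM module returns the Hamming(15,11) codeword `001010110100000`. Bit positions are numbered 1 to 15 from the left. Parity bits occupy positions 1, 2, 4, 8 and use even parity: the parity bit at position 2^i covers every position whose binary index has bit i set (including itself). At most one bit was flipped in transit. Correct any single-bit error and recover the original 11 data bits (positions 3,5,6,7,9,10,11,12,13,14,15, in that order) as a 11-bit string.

s1: b1⊕b3⊕b5⊕b7⊕b9⊕b11⊕b13⊕b15 = 0⊕1⊕1⊕1⊕0⊕0⊕0⊕0 = 1
s2: b2⊕b3⊕b6⊕b7⊕b10⊕b11⊕b14⊕b15 = 0⊕1⊕0⊕1⊕1⊕0⊕0⊕0 = 1
s4: b4⊕b5⊕b6⊕b7⊕b12⊕b13⊕b14⊕b15 = 0⊕1⊕0⊕1⊕0⊕0⊕0⊕0 = 0
s8: b8⊕b9⊕b10⊕b11⊕b12⊕b13⊕b14⊕b15 = 1⊕0⊕1⊕0⊕0⊕0⊕0⊕0 = 0
Syndrome (s8...s1) = 0011 → position 3.
Flip bit 3: corrected codeword = 000010110100000
Data bits at positions 3,5,6,7,9,10,11,12,13,14,15: 01010100000

01010100000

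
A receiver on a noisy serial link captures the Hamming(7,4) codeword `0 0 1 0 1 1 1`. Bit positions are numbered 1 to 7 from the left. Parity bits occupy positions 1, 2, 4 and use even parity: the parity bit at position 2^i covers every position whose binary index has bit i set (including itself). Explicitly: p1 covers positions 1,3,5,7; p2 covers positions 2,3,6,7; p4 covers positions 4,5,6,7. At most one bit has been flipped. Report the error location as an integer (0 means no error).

7

s1: b1⊕b3⊕b5⊕b7 = 0⊕1⊕1⊕1 = 1
s2: b2⊕b3⊕b6⊕b7 = 0⊕1⊕1⊕1 = 1
s4: b4⊕b5⊕b6⊕b7 = 0⊕1⊕1⊕1 = 1
Syndrome (s4...s1) = 111 → position 7.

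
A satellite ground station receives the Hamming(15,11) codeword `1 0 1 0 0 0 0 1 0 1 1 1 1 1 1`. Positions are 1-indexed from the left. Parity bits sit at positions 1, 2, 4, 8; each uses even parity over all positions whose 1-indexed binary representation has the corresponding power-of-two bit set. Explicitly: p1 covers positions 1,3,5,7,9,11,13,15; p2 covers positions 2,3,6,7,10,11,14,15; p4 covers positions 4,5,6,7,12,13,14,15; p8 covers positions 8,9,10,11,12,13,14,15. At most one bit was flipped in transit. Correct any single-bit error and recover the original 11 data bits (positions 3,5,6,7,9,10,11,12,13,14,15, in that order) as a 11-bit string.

s1: b1⊕b3⊕b5⊕b7⊕b9⊕b11⊕b13⊕b15 = 1⊕1⊕0⊕0⊕0⊕1⊕1⊕1 = 1
s2: b2⊕b3⊕b6⊕b7⊕b10⊕b11⊕b14⊕b15 = 0⊕1⊕0⊕0⊕1⊕1⊕1⊕1 = 1
s4: b4⊕b5⊕b6⊕b7⊕b12⊕b13⊕b14⊕b15 = 0⊕0⊕0⊕0⊕1⊕1⊕1⊕1 = 0
s8: b8⊕b9⊕b10⊕b11⊕b12⊕b13⊕b14⊕b15 = 1⊕0⊕1⊕1⊕1⊕1⊕1⊕1 = 1
Syndrome (s8...s1) = 1011 → position 11.
Flip bit 11: corrected codeword = 101000010101111
Data bits at positions 3,5,6,7,9,10,11,12,13,14,15: 10000101111

10000101111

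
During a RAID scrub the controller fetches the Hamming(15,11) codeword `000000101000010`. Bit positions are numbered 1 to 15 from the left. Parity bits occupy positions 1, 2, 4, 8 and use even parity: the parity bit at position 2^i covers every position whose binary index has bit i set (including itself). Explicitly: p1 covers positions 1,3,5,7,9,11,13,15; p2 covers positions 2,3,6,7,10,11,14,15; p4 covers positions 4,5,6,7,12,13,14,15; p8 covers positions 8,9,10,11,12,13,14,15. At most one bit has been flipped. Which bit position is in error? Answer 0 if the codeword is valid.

s1: b1⊕b3⊕b5⊕b7⊕b9⊕b11⊕b13⊕b15 = 0⊕0⊕0⊕1⊕1⊕0⊕0⊕0 = 0
s2: b2⊕b3⊕b6⊕b7⊕b10⊕b11⊕b14⊕b15 = 0⊕0⊕0⊕1⊕0⊕0⊕1⊕0 = 0
s4: b4⊕b5⊕b6⊕b7⊕b12⊕b13⊕b14⊕b15 = 0⊕0⊕0⊕1⊕0⊕0⊕1⊕0 = 0
s8: b8⊕b9⊕b10⊕b11⊕b12⊕b13⊕b14⊕b15 = 0⊕1⊕0⊕0⊕0⊕0⊕1⊕0 = 0
Syndrome (s8...s1) = 0000 → position 0 (no error).

0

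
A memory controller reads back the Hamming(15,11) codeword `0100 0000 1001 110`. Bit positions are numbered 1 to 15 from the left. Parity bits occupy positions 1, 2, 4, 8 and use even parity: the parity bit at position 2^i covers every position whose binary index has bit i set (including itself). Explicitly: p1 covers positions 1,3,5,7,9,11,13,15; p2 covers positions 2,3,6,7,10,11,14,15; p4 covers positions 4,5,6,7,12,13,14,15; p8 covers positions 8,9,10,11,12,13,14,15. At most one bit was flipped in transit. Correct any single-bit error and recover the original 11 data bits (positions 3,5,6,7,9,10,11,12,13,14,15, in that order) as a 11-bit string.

s1: b1⊕b3⊕b5⊕b7⊕b9⊕b11⊕b13⊕b15 = 0⊕0⊕0⊕0⊕1⊕0⊕1⊕0 = 0
s2: b2⊕b3⊕b6⊕b7⊕b10⊕b11⊕b14⊕b15 = 1⊕0⊕0⊕0⊕0⊕0⊕1⊕0 = 0
s4: b4⊕b5⊕b6⊕b7⊕b12⊕b13⊕b14⊕b15 = 0⊕0⊕0⊕0⊕1⊕1⊕1⊕0 = 1
s8: b8⊕b9⊕b10⊕b11⊕b12⊕b13⊕b14⊕b15 = 0⊕1⊕0⊕0⊕1⊕1⊕1⊕0 = 0
Syndrome (s8...s1) = 0100 → position 4.
Flip bit 4: corrected codeword = 010100001001110
Data bits at positions 3,5,6,7,9,10,11,12,13,14,15: 00001001110

00001001110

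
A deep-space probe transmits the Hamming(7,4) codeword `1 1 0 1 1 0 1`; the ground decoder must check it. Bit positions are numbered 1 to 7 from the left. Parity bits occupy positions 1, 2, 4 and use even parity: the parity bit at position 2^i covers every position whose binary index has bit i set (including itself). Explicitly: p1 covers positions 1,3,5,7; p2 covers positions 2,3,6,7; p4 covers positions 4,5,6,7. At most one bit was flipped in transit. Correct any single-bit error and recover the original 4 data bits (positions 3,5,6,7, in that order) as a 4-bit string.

0001

s1: b1⊕b3⊕b5⊕b7 = 1⊕0⊕1⊕1 = 1
s2: b2⊕b3⊕b6⊕b7 = 1⊕0⊕0⊕1 = 0
s4: b4⊕b5⊕b6⊕b7 = 1⊕1⊕0⊕1 = 1
Syndrome (s4...s1) = 101 → position 5.
Flip bit 5: corrected codeword = 1101001
Data bits at positions 3,5,6,7: 0001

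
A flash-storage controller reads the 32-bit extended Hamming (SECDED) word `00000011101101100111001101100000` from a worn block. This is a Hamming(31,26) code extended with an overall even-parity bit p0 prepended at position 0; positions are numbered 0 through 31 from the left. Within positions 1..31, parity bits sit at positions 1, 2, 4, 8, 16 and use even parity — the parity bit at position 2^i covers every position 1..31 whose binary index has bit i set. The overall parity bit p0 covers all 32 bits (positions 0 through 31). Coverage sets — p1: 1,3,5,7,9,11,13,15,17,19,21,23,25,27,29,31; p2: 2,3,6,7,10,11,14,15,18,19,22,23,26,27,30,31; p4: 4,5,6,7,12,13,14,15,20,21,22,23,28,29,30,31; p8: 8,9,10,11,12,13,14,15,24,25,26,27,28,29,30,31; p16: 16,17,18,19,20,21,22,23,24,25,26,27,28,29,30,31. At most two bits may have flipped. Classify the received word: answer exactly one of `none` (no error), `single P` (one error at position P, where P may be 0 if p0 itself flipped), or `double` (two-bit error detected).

double

s1: b1⊕b3⊕b5⊕b7⊕b9⊕b11⊕b13⊕b15⊕b17⊕b19⊕b21⊕b23⊕b25⊕b27⊕b29⊕b31 = 0⊕0⊕0⊕1⊕0⊕1⊕1⊕0⊕1⊕1⊕0⊕1⊕1⊕0⊕0⊕0 = 1
s2: b2⊕b3⊕b6⊕b7⊕b10⊕b11⊕b14⊕b15⊕b18⊕b19⊕b22⊕b23⊕b26⊕b27⊕b30⊕b31 = 0⊕0⊕1⊕1⊕1⊕1⊕1⊕0⊕1⊕1⊕1⊕1⊕1⊕0⊕0⊕0 = 0
s4: b4⊕b5⊕b6⊕b7⊕b12⊕b13⊕b14⊕b15⊕b20⊕b21⊕b22⊕b23⊕b28⊕b29⊕b30⊕b31 = 0⊕0⊕1⊕1⊕0⊕1⊕1⊕0⊕0⊕0⊕1⊕1⊕0⊕0⊕0⊕0 = 0
s8: b8⊕b9⊕b10⊕b11⊕b12⊕b13⊕b14⊕b15⊕b24⊕b25⊕b26⊕b27⊕b28⊕b29⊕b30⊕b31 = 1⊕0⊕1⊕1⊕0⊕1⊕1⊕0⊕0⊕1⊕1⊕0⊕0⊕0⊕0⊕0 = 1
s16: b16⊕b17⊕b18⊕b19⊕b20⊕b21⊕b22⊕b23⊕b24⊕b25⊕b26⊕b27⊕b28⊕b29⊕b30⊕b31 = 0⊕1⊕1⊕1⊕0⊕0⊕1⊕1⊕0⊕1⊕1⊕0⊕0⊕0⊕0⊕0 = 1
Syndrome (s16...s1) = 11001 → position 25.
Overall parity (XOR of all 32 bits, including p0): 0⊕0⊕0⊕0⊕0⊕0⊕1⊕1⊕1⊕0⊕1⊕1⊕0⊕1⊕1⊕0⊕0⊕1⊕1⊕1⊕0⊕0⊕1⊕1⊕0⊕1⊕1⊕0⊕0⊕0⊕0⊕0 = 0
Overall=0, syndrome position=25 → double-bit error detected (uncorrectable).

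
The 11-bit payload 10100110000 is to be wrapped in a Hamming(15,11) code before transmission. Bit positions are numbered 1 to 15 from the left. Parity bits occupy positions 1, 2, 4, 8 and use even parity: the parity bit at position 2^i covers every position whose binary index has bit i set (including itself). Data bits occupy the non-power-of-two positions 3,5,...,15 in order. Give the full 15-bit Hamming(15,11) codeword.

001101000110000

Place data bits at non-power-of-two positions: b3=1, b5=0, b6=1, b7=0, b9=0, b10=1, b11=1, b12=0, b13=0, b14=0, b15=0.
p1 = XOR of data positions {3,5,7,9,11,13,15} = 1⊕0⊕0⊕0⊕1⊕0⊕0 = 0
p2 = XOR of data positions {3,6,7,10,11,14,15} = 1⊕1⊕0⊕1⊕1⊕0⊕0 = 0
p4 = XOR of data positions {5,6,7,12,13,14,15} = 0⊕1⊕0⊕0⊕0⊕0⊕0 = 1
p8 = XOR of data positions {9,10,11,12,13,14,15} = 0⊕1⊕1⊕0⊕0⊕0⊕0 = 0
Codeword b1..b15 = 001101000110000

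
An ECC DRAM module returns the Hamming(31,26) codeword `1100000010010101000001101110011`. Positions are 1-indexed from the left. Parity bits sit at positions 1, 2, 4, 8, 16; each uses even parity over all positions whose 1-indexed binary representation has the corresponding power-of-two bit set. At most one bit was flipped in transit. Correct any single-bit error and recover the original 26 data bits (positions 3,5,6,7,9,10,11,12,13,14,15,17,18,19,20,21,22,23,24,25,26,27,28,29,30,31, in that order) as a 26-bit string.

s1: b1⊕b3⊕b5⊕b7⊕b9⊕b11⊕b13⊕b15⊕b17⊕b19⊕b21⊕b23⊕b25⊕b27⊕b29⊕b31 = 1⊕0⊕0⊕0⊕1⊕0⊕0⊕0⊕0⊕0⊕0⊕1⊕1⊕1⊕0⊕1 = 0
s2: b2⊕b3⊕b6⊕b7⊕b10⊕b11⊕b14⊕b15⊕b18⊕b19⊕b22⊕b23⊕b26⊕b27⊕b30⊕b31 = 1⊕0⊕0⊕0⊕0⊕0⊕1⊕0⊕0⊕0⊕1⊕1⊕1⊕1⊕1⊕1 = 0
s4: b4⊕b5⊕b6⊕b7⊕b12⊕b13⊕b14⊕b15⊕b20⊕b21⊕b22⊕b23⊕b28⊕b29⊕b30⊕b31 = 0⊕0⊕0⊕0⊕1⊕0⊕1⊕0⊕0⊕0⊕1⊕1⊕0⊕0⊕1⊕1 = 0
s8: b8⊕b9⊕b10⊕b11⊕b12⊕b13⊕b14⊕b15⊕b24⊕b25⊕b26⊕b27⊕b28⊕b29⊕b30⊕b31 = 0⊕1⊕0⊕0⊕1⊕0⊕1⊕0⊕0⊕1⊕1⊕1⊕0⊕0⊕1⊕1 = 0
s16: b16⊕b17⊕b18⊕b19⊕b20⊕b21⊕b22⊕b23⊕b24⊕b25⊕b26⊕b27⊕b28⊕b29⊕b30⊕b31 = 1⊕0⊕0⊕0⊕0⊕0⊕1⊕1⊕0⊕1⊕1⊕1⊕0⊕0⊕1⊕1 = 0
Syndrome (s16...s1) = 00000 → position 0 (no error).
No correction needed.
Data bits at positions 3,5,6,7,9,10,11,12,13,14,15,17,18,19,20,21,22,23,24,25,26,27,28,29,30,31: 00001001010000001101110011

00001001010000001101110011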